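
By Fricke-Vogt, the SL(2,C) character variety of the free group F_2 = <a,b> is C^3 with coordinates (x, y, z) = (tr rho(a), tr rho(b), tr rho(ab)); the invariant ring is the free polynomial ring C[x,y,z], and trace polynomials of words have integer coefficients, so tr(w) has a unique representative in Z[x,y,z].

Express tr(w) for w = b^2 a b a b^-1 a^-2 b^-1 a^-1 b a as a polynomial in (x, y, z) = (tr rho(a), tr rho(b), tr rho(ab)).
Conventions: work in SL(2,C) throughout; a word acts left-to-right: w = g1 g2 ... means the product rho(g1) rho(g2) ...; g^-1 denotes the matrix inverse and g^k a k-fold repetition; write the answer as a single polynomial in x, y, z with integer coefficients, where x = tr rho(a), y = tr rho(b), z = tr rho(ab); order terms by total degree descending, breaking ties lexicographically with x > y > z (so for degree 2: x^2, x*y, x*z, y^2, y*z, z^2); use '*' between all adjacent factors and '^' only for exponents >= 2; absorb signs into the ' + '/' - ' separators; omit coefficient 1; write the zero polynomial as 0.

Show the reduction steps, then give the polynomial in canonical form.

-x^2*y^2*z^4 + 2*x^3*y*z^3 + 2*x*y^3*z^3 + x*y*z^5 - x^4*z^2 - 3*x^2*y^2*z^2 - x^2*z^4 - y^4*z^2 - y^2*z^4 + x^3*y*z + x*y^3*z - 3*x*y*z^3 + 4*x^2*z^2 + 4*y^2*z^2 - 4*x*y*z + y^2 - 2

tr(a b a b) = tr(a b)*tr(a b) - tr(1) = z^2 - 2
tr(a b a) = tr(a)*tr(b a) - tr(b) = x*z - y
tr(a b^2 a b) = tr(b)*tr(a b a b) - tr(a b a) = y*z^2 - x*z - y
so tr(b^2 a) = tr(b)*tr(a b) - tr(a) = y*z - x
tr(b^2) = tr(b)*tr(b) - tr(1) = y^2 - 2
reduce: tr(a b^2 a) = tr(a)*tr(b^2 a) - tr(b^2) = x*y*z - x^2 - y^2 + 2
so tr(b a b^2 a b) = tr(b)*tr(a b^2 a b) - tr(a b^2 a) = y^2*z^2 - 2*x*y*z + x^2 - 2
tr(a b a b a b) = tr(a b a b)*tr(a b) - tr(b a) = z^3 - 3*z
tr(a b a b a) = tr(a)*tr(b a b a) - tr(b a b) = x*z^2 - y*z - x
tr(a b^2 a b a b) = tr(b)*tr(a b a b a b) - tr(a b a b a) = y*z^3 - x*z^2 - 2*y*z + x
so tr(a b a^2) = tr(a)*tr(b a^2) - tr(b a) = x^2*z - x*y - z
tr(a b^2 a b a) = tr(b)*tr(a b a^2 b) - tr(a b a^2) = x*y*z^2 - x^2*z - y^2*z + z
so tr(b a b^2 a b a b) = tr(b)*tr(a b^2 a b a b) - tr(a b^2 a b a) = y^2*z^3 - 2*x*y*z^2 + x^2*z - y^2*z + x*y - z
tr(a b a b a b a b) = tr(b a b a b a)*tr(b a) - tr(a b a b) = z^4 - 4*z^2 + 2
so tr(a b a b a b a) = tr(a)*tr(b a b a b a) - tr(b a b a b) = x*z^3 - y*z^2 - 2*x*z + y
tr(b a b^2 a b a b a) = tr(b)*tr(a b a b a b a b) - tr(a b a b a b a) = y*z^4 - x*z^3 - 3*y*z^2 + 2*x*z + y
tr(a^-1 b a b^2 a b a b) = tr(b a b^2 a b a b)*tr(a) - tr(b a b^2 a b a b a) = x*y^2*z^3 - 2*x^2*y*z^2 - y*z^4 + x^3*z - x*y^2*z + x*z^3 + x^2*y + 3*y*z^2 - 3*x*z - y
reduce: tr(a^-1 b a b^2 a b a b^-1) = tr(a^-1 b a b^2 a b a)*tr(b) - tr(a^-1 b a b^2 a b a b) = -x*y^2*z^3 + 2*x^2*y*z^2 + y^3*z^2 + y*z^4 - x^3*z - x*y^2*z - x*z^3 - 3*y*z^2 + 3*x*z - y
tr(a^-1 b a b^2 a b a b^-1 a^-1) = tr(a^-1 b a b^2 a b a b^-1)*tr(a) - tr(a^-1 b a b^2 a b a b^-1 a) = -x^2*y^2*z^3 + 2*x^3*y*z^2 + x*y^3*z^2 + x*y*z^4 - x^4*z - x^2*y^2*z - x^2*z^3 - 4*x*y*z^2 + 4*x^2*z + y^2*z - x*y - z
tr(a b a^2 b a) = tr(a)*tr(b a^2 b a) - tr(b a^2 b) = x^2*z^2 - 2*x*y*z + y^2 - 2
reduce: tr(a b^2 a b a^2 b) = tr(b)*tr(a b a^2 b a b) - tr(a b a^2 b a) = x*y*z^3 - x^2*z^2 - y^2*z^2 + 2
tr(a b a^3 b) = tr(a)*tr(a b a b a) - tr(a b a b) = x^2*z^2 - x*y*z - x^2 - z^2 + 2
tr(a b a^3) = tr(a)*tr(a b a^2) - tr(a b a) = x^3*z - x^2*y - 2*x*z + y
reduce: tr(a b^2 a b a^2) = tr(b)*tr(a b a^3 b) - tr(a b a^3) = x^2*y*z^2 - x^3*z - x*y^2*z - y*z^2 + 2*x*z + y
so tr(b a b^2 a b a^2 b) = tr(b)*tr(a b^2 a b a^2 b) - tr(a b^2 a b a^2) = x*y^2*z^3 - 2*x^2*y*z^2 - y^3*z^2 + x^3*z + x*y^2*z + y*z^2 - 2*x*z + y
so tr(a b a^2 b a b a b) = tr(a)*tr(b a b a b a b a) - tr(b a b a b a b) = x*z^4 - y*z^3 - 3*x*z^2 + 2*y*z + x
tr(a b a^2 b a b a) = tr(a)*tr(b a b a^2 b a) - tr(b a b a^2 b) = x^2*z^3 - 2*x*y*z^2 - x^2*z + y^2*z + x*y - z
so tr(b a b^2 a b a^2 b a) = tr(b)*tr(a b a^2 b a b a b) - tr(a b a^2 b a b a) = x*y*z^4 - x^2*z^3 - y^2*z^3 - x*y*z^2 + x^2*z + y^2*z + z
tr(a b a^-1 b a b^2 a b a) = tr(b a b^2 a b a^2 b)*tr(a) - tr(b a b^2 a b a^2 b a) = x^2*y^2*z^3 - 2*x^3*y*z^2 - x*y^3*z^2 - x*y*z^4 + x^4*z + x^2*y^2*z + x^2*z^3 + y^2*z^3 + 2*x*y*z^2 - 3*x^2*z - y^2*z + x*y - z
reduce: tr(b^2 a b a b) = tr(b)*tr(b a b a b) - tr(b a b a) = y^2*z^2 - x*y*z - y^2 - z^2 + 2
tr(a b^2 a b a b a) = tr(a)*tr(b^2 a b a b a) - tr(b^2 a b a b) = x*y*z^3 - x^2*z^2 - y^2*z^2 - x*y*z + x^2 + y^2 + z^2 - 2
so tr(b a b^2 a b a b a b) = tr(b)*tr(a b^2 a b a b a b) - tr(a b^2 a b a b a) = y^2*z^4 - 2*x*y*z^3 + x^2*z^2 - 2*y^2*z^2 + 3*x*y*z - x^2 - z^2 + 2
tr(a b a b a b a b a b) = tr(a b)*tr(a b a b a b a b) - tr(a^-1 b^-1 a^-1 b^-1 a^-1 b^-1) = z^5 - 5*z^3 + 5*z
so tr(b a b^2 a b a b a b a) = tr(b)*tr(a b a b a b a b a b) - tr(a b a b a b a b a) = y*z^5 - x*z^4 - 4*y*z^3 + 3*x*z^2 + 3*y*z - x
tr(a b a^-1 b a b^2 a b a b) = tr(b a b^2 a b a b a b)*tr(a) - tr(b a b^2 a b a b a b a) = x*y^2*z^4 - 2*x^2*y*z^3 - y*z^5 + x^3*z^2 - 2*x*y^2*z^2 + x*z^4 + 3*x^2*y*z + 4*y*z^3 - x^3 - 4*x*z^2 - 3*y*z + 3*x
tr(b a^-1 b a b^2 a b a b^-1 a) = tr(a b a^-1 b a b^2 a b a)*tr(b) - tr(a b a^-1 b a b^2 a b a b) = x^2*y^3*z^3 - 2*x^3*y^2*z^2 - x*y^4*z^2 - 2*x*y^2*z^4 + x^4*y*z + x^2*y^3*z + 3*x^2*y*z^3 + y^3*z^3 + y*z^5 - x^3*z^2 + 4*x*y^2*z^2 - x*z^4 - 6*x^2*y*z - y^3*z - 4*y*z^3 + x^3 + x*y^2 + 4*x*z^2 + 2*y*z - 3*x
reduce: tr(a^-1 b a b^2 a b a b^-1 a^-1 b) = tr(b a^-1 b a b^2 a b a b^-1)*tr(a) - tr(b a^-1 b a b^2 a b a b^-1 a) = -x^2*y^3*z^3 + 2*x^3*y^2*z^2 + x*y^4*z^2 + 2*x*y^2*z^4 - x^4*y*z - x^2*y^3*z - 3*x^2*y*z^3 - y^3*z^3 - y*z^5 + x^3*z^2 - 3*x*y^2*z^2 + x*z^4 + 4*x^2*y*z + y^3*z + 4*y*z^3 - x*y^2 - 4*x*z^2 - 2*y*z + x
tr(a^-1 b^-1 a^-1 b a b^2 a b a b^-1) = tr(a^-1 b a b^2 a b a b^-1 a^-1)*tr(b) - tr(a^-1 b a b^2 a b a b^-1 a^-1 b) = -x*y^2*z^4 + 2*x^2*y*z^3 + y^3*z^3 + y*z^5 - x^3*z^2 - x*y^2*z^2 - x*z^4 - 4*y*z^3 + 4*x*z^2 + y*z - x
tr(b^-1 a^-1 b a b^2 a b a b^-1) = tr(b^-1 a^-1 b a b^2 a b a)*tr(b) - tr(b^-1 a^-1 b a b^2 a b a b) = -x*y^3*z^3 + 2*x^2*y^2*z^2 + y^4*z^2 + y^2*z^4 - x^3*y*z - x*y^3*z - x*y*z^3 - 4*y^2*z^2 + 5*x*y*z - x^2 - y^2 + 2
tr(b^2 a b a b^-1 a^-2 b^-1 a^-1 b a) = tr(a^-1 b^-1 a^-1 b a b^2 a b a b^-1)*tr(a) - tr(a^-1 b^-1 a^-1 b a b^2 a b a b^-1 a) = -x^2*y^2*z^4 + 2*x^3*y*z^3 + 2*x*y^3*z^3 + x*y*z^5 - x^4*z^2 - 3*x^2*y^2*z^2 - x^2*z^4 - y^4*z^2 - y^2*z^4 + x^3*y*z + x*y^3*z - 3*x*y*z^3 + 4*x^2*z^2 + 4*y^2*z^2 - 4*x*y*z + y^2 - 2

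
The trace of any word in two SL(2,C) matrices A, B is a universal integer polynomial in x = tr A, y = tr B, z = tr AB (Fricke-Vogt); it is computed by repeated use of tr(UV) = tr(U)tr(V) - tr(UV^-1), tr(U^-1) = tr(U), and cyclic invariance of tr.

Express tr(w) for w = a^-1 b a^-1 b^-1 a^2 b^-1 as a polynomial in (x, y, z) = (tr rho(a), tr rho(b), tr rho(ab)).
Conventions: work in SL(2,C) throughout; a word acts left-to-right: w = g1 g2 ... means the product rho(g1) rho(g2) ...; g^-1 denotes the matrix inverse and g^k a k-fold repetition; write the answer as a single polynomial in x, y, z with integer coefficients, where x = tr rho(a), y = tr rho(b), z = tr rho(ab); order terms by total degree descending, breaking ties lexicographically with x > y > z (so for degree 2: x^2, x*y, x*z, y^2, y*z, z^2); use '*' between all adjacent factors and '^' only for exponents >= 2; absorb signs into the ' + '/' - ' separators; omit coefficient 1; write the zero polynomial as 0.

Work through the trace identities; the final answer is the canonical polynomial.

trace(a b^-1) = trace(a) trace(b) - trace(a b) = x*y - z
trace(a b a) = trace(a) trace(b a) - trace(b) = x*z - y
next, trace(a b a b) = trace(b a) trace(b a) - trace(1)   [split at repeated b] = z^2 - 2
and trace(b a b^-1 a) = trace(a b a) trace(b) - trace(a b a b) = x*y*z - y^2 - z^2 + 2
and trace(a^3 b) = trace(a) trace(a b a) - trace(a b) = x^2*z - x*y - z
next, trace(a^2) = trace(a) trace(a) - trace(1) = x^2 - 2
and trace(a^3) = trace(a) trace(a^2) - trace(a) = x^3 - 3*x
and trace(a^2 b^2 a) = trace(b) trace(a^3 b) - trace(a^3) = x^2*y*z - x^3 - x*y^2 - y*z + 3*x
trace(b a b) = trace(b) trace(a b) - trace(a) = y*z - x
trace(a b a^2 b) = trace(a) trace(b a b a) - trace(b a b) = x*z^2 - y*z - x
trace(a^2 b^2 a b) = trace(b) trace(a b a^2 b) - trace(a b a^2) = x*y*z^2 - x^2*z - y^2*z + z
next, trace(b a b^-1 a^2 b) = trace(a^2 b^2 a) trace(b) - trace(a^2 b^2 a b) = x^2*y^2*z - x^3*y - x*y^3 - x*y*z^2 + x^2*z + 3*x*y - z
trace(a^2 b a b a) = trace(a) trace(a b a b a) - trace(a b a b) = x^2*z^2 - x*y*z - x^2 - z^2 + 2
trace(b a b a b a) = trace(b a b a) trace(b a) - trace(a b)   [split at repeated b] = z^3 - 3*z
trace(b a b a b) = trace(b) trace(a b a b) - trace(a b a) = y*z^2 - x*z - y
next, trace(a^2 b a b a b) = trace(a) trace(b a b a b a) - trace(b a b a b) = x*z^3 - y*z^2 - 2*x*z + y
and trace(b a b^-1 a^2 b a) = trace(a^2 b a b a) trace(b) - trace(a^2 b a b a b) = x^2*y*z^2 - x*y^2*z - x*z^3 - x^2*y + 2*x*z + y
trace(a^-1 b a b^-1 a^2 b) = trace(b a b^-1 a^2 b) trace(a) - trace(b a b^-1 a^2 b a) = x^3*y^2*z - x^4*y - x^2*y^3 - 2*x^2*y*z^2 + x^3*z + x*y^2*z + x*z^3 + 4*x^2*y - 3*x*z - y
next, trace(b^-1 a^2 b^-1 a^-1 b a) = trace(a^-1 b a b^-1 a^2) trace(b) - trace(a^-1 b a b^-1 a^2 b) = -x^3*y^2*z + x^4*y + x^2*y^3 + 2*x^2*y*z^2 - x^3*z - x*z^3 - 4*x^2*y - y^3 - y*z^2 + 3*x*z + 3*y
trace(a^-1 b a^-1 b^-1 a^2 b^-1) = trace(b^-1 a^2 b^-1 a^-1 b) trace(a) - trace(b^-1 a^2 b^-1 a^-1 b a) = x^3*y^2*z - x^4*y - x^2*y^3 - 2*x^2*y*z^2 + x^3*z + x*z^3 + 5*x^2*y + y^3 + y*z^2 - 4*x*z - 3*y

x^3*y^2*z - x^4*y - x^2*y^3 - 2*x^2*y*z^2 + x^3*z + x*z^3 + 5*x^2*y + y^3 + y*z^2 - 4*x*z - 3*y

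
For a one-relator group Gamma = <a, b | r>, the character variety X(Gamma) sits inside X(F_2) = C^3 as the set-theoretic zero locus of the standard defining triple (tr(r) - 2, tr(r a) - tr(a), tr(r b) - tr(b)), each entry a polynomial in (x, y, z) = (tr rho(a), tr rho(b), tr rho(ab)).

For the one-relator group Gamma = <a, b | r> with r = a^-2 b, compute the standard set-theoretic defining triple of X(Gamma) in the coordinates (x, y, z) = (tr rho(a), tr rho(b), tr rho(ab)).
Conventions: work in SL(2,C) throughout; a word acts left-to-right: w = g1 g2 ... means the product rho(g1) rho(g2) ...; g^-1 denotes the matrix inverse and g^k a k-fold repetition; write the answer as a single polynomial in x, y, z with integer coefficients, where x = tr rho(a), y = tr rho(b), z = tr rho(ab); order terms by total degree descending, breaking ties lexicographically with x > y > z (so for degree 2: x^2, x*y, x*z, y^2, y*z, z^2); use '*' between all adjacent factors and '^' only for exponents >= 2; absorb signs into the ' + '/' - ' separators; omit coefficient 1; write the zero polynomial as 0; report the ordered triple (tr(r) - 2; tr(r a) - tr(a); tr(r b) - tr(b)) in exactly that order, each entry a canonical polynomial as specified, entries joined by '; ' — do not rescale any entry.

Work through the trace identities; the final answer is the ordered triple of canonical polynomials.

tr(b a^-1) = tr(b)*tr(a) - tr(b a)   [inverse elimination on a] = x*y - z
tr(a^-2 b) = tr(b a^-1)*tr(a) - tr(b)   [inverse elimination on a] = x^2*y - x*z - y
use: tr(b^2) = tr(b)*tr(b) - tr(1)   [square of b] = y^2 - 2
tr(b^2 a) = tr(b)*tr(a b) - tr(a)   [square of b] = y*z - x
tr(a^-1 b^2) = tr(b^2)*tr(a) - tr(b^2 a)   [inverse elimination on a] = x*y^2 - y*z - x
tr(a^-2 b^2) = tr(a^-1 b^2)*tr(a) - tr(a^-1 b^2 a)   [inverse elimination on a] = x^2*y^2 - x*y*z - x^2 - y^2 + 2
assemble the triple (tr(r) - 2; tr(r a) - x; tr(r b) - y)

x^2*y - x*z - y - 2; x*y - x - z; x^2*y^2 - x*y*z - x^2 - y^2 - y + 2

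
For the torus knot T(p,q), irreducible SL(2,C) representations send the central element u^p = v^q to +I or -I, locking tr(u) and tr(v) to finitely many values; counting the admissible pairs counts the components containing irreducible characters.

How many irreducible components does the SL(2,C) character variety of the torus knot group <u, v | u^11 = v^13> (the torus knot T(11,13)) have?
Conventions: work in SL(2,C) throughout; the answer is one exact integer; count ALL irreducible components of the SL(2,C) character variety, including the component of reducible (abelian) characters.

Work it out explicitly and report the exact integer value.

Gamma = < u, v | u^11 = v^13 > (torus knot T(11,13)); the central element u^11 = v^13 acts as +I or -I in any irreducible SL(2,C) representation.
On an irreducible component, tr(u) is locked at 2*cos(pi*alpha/11) for some alpha in 1..10, and tr(v) at 2*cos(pi*beta/13) for some beta in 1..12.
The two central values (-1)^alpha I and (-1)^beta I must be the same matrix, so alpha and beta share a parity.
count pairs: odd alpha (5 choices) x odd beta (6), plus even alpha (5) x even beta (6): 5*6 + 5*6 = 60.
components with irreducible characters: 60; plus the single component of reducible (abelian) characters: total 61.

61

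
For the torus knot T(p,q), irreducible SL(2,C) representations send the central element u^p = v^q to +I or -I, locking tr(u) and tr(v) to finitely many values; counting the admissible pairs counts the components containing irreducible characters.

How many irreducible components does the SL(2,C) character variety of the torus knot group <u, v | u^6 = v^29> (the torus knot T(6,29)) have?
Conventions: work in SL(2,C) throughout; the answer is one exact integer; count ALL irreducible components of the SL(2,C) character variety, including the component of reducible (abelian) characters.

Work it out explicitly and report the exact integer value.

71

In the torus knot group T(6,29), u^6 = v^29 is central, so an irreducible representation sends it to +I or -I (Schur).
On an irreducible component, tr(u) is locked at 2*cos(pi*alpha/6) for some alpha in 1..5, and tr(v) at 2*cos(pi*beta/29) for some beta in 1..28.
u^6 = (-1)^alpha I and v^29 = (-1)^beta I must agree, so alpha and beta have equal parity.
count pairs: odd alpha (3 choices) x odd beta (14), plus even alpha (2) x even beta (14): 3*14 + 2*14 = 70.
components with irreducible characters: 70; plus the single component of reducible (abelian) characters: total 71.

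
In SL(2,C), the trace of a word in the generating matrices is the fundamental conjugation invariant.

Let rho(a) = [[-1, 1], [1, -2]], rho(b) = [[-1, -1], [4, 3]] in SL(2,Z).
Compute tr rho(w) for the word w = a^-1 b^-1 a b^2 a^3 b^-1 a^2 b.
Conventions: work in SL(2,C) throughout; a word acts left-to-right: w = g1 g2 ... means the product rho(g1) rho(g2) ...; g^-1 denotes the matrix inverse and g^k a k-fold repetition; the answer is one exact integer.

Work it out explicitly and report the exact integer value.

-8

rho(a^-1) = [[-2, -1], [-1, -1]]
... * rho(b^-1) = [[3, 1], [-4, -1]]  ->  [[-2, -1], [1, 0]]
... * rho(a) = [[-1, 1], [1, -2]]  ->  [[1, 0], [-1, 1]]
... * rho(b) = [[-1, -1], [4, 3]]  ->  [[-1, -1], [5, 4]]
... * rho(b) = [[-1, -1], [4, 3]]  ->  [[-3, -2], [11, 7]]
... * rho(a) = [[-1, 1], [1, -2]]  ->  [[1, 1], [-4, -3]]
... * rho(a) = [[-1, 1], [1, -2]]  ->  [[0, -1], [1, 2]]
... * rho(a) = [[-1, 1], [1, -2]]  ->  [[-1, 2], [1, -3]]
... * rho(b^-1) = [[3, 1], [-4, -1]]  ->  [[-11, -3], [15, 4]]
... * rho(a) = [[-1, 1], [1, -2]]  ->  [[8, -5], [-11, 7]]
... * rho(a) = [[-1, 1], [1, -2]]  ->  [[-13, 18], [18, -25]]
... * rho(b) = [[-1, -1], [4, 3]]  ->  [[85, 67], [-118, -93]]
tr = 85 + -93 = -8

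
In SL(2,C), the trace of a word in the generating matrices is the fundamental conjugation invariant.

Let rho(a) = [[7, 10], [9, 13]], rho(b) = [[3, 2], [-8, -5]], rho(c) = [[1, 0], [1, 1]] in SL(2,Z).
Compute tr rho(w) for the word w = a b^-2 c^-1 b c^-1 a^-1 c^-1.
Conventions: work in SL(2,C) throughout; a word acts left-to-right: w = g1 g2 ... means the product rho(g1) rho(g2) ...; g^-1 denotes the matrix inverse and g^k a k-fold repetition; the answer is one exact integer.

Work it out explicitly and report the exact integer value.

20

rho(a) = [[7, 10], [9, 13]]
... * rho(b^-1) = [[-5, -2], [8, 3]]  ->  [[45, 16], [59, 21]]
... * rho(b^-1) = [[-5, -2], [8, 3]]  ->  [[-97, -42], [-127, -55]]
... * rho(c^-1) = [[1, 0], [-1, 1]]  ->  [[-55, -42], [-72, -55]]
... * rho(b) = [[3, 2], [-8, -5]]  ->  [[171, 100], [224, 131]]
... * rho(c^-1) = [[1, 0], [-1, 1]]  ->  [[71, 100], [93, 131]]
... * rho(a^-1) = [[13, -10], [-9, 7]]  ->  [[23, -10], [30, -13]]
... * rho(c^-1) = [[1, 0], [-1, 1]]  ->  [[33, -10], [43, -13]]
tr = 33 + -13 = 20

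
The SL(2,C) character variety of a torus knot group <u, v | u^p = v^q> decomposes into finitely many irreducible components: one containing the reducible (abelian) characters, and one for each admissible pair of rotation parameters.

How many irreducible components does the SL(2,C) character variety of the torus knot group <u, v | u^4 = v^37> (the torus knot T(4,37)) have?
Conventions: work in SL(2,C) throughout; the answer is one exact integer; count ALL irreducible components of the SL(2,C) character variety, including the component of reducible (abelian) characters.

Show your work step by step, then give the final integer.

55

Gamma = < u, v | u^4 = v^37 > (torus knot T(4,37)); the central element u^4 = v^37 acts as +I or -I in any irreducible SL(2,C) representation.
On an irreducible component, tr(u) is locked at 2*cos(pi*alpha/4) for some alpha in 1..3, and tr(v) at 2*cos(pi*beta/37) for some beta in 1..36.
Consistency of u^4 = (-1)^alpha I with v^37 = (-1)^beta I forces alpha = beta (mod 2).
Counting: 2 odd alphas x 18 odd betas + 1 even alphas x 18 even betas = 36 + 18 = 54.
Total: 54 irreducible-character components + 1 reducible (abelian) component = 55.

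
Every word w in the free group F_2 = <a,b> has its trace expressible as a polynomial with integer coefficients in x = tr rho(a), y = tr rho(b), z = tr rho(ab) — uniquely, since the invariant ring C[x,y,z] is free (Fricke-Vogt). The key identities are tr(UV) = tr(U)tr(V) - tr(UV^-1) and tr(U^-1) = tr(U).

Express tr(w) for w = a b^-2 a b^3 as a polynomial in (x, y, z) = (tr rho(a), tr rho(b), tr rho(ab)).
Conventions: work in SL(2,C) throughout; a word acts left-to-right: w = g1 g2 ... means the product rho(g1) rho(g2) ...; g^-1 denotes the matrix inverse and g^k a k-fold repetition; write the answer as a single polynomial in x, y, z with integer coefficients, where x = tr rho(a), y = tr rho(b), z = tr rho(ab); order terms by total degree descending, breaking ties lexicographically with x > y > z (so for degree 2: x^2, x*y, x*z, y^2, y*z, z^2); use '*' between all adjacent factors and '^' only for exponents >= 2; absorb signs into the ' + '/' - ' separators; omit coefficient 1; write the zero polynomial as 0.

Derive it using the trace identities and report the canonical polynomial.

reduce: tr(b^2 a) = tr(b)*tr(a b) - tr(a)   [square of b] = y*z - x
so tr(b^2) = tr(b)*tr(b) - tr(1)   [square of b] = y^2 - 2
tr(a^2 b^2) = tr(a)*tr(b^2 a) - tr(b^2)   [square of a] = x*y*z - x^2 - y^2 + 2
tr(a^2 b) = tr(a)*tr(b a) - tr(b)   [square of a] = x*z - y
reduce: tr(a b^3 a) = tr(b)*tr(a^2 b^2) - tr(a^2 b)   [square of b] = x*y^2*z - x^2*y - y^3 - x*z + 3*y
tr(a b a b) = tr(b a)*tr(b a) - tr(1)   [split at a repeated b] = z^2 - 2
reduce: tr(a b a b^2) = tr(b)*tr(a b a b) - tr(a b a)   [square of b] = y*z^2 - x*z - y
so tr(a b^3 a b) = tr(b)*tr(a b a b^2) - tr(a b a b)   [square of b] = y^2*z^2 - x*y*z - y^2 - z^2 + 2
reduce: tr(b^-1 a b^3 a) = tr(a b^3 a)*tr(b) - tr(a b^3 a b)   [inverse elimination on b] = x*y^3*z - x^2*y^2 - y^4 - y^2*z^2 + 4*y^2 + z^2 - 2
reduce: tr(a b^-2 a b^3) = tr(b^-1 a b^3 a)*tr(b) - tr(b^-1 a b^3 a b)   [inverse elimination on b] = x*y^4*z - x^2*y^3 - y^5 - y^3*z^2 - x*y^2*z + x^2*y + 5*y^3 + y*z^2 + x*z - 5*y

x*y^4*z - x^2*y^3 - y^5 - y^3*z^2 - x*y^2*z + x^2*y + 5*y^3 + y*z^2 + x*z - 5*y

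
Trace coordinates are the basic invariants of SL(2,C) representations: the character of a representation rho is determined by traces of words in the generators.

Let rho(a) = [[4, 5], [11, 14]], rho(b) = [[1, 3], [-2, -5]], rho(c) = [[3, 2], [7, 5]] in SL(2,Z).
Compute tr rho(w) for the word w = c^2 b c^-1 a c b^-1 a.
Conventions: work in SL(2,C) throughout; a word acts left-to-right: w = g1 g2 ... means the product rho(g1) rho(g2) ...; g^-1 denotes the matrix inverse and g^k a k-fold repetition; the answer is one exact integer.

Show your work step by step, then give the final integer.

rho(c) = [[3, 2], [7, 5]]
... * rho(c) = [[3, 2], [7, 5]]  ->  [[23, 16], [56, 39]]
... * rho(b) = [[1, 3], [-2, -5]]  ->  [[-9, -11], [-22, -27]]
... * rho(c^-1) = [[5, -2], [-7, 3]]  ->  [[32, -15], [79, -37]]
... * rho(a) = [[4, 5], [11, 14]]  ->  [[-37, -50], [-91, -123]]
... * rho(c) = [[3, 2], [7, 5]]  ->  [[-461, -324], [-1134, -797]]
... * rho(b^-1) = [[-5, -3], [2, 1]]  ->  [[1657, 1059], [4076, 2605]]
... * rho(a) = [[4, 5], [11, 14]]  ->  [[18277, 23111], [44959, 56850]]
tr = 18277 + 56850 = 75127

75127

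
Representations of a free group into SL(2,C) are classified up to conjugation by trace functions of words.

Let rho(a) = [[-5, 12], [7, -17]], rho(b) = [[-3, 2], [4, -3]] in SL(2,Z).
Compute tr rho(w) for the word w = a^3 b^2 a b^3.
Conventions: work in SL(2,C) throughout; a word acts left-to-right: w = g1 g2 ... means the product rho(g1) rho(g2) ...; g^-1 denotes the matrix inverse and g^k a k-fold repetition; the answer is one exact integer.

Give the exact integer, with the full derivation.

-1563410278

rho(a) = [[-5, 12], [7, -17]]
... * rho(a) = [[-5, 12], [7, -17]]  ->  [[109, -264], [-154, 373]]
... * rho(a) = [[-5, 12], [7, -17]]  ->  [[-2393, 5796], [3381, -8189]]
... * rho(b) = [[-3, 2], [4, -3]]  ->  [[30363, -22174], [-42899, 31329]]
... * rho(b) = [[-3, 2], [4, -3]]  ->  [[-179785, 127248], [254013, -179785]]
... * rho(a) = [[-5, 12], [7, -17]]  ->  [[1789661, -4320636], [-2528560, 6104501]]
... * rho(b) = [[-3, 2], [4, -3]]  ->  [[-22651527, 16541230], [32003684, -23370623]]
... * rho(b) = [[-3, 2], [4, -3]]  ->  [[134119501, -94926744], [-189493544, 134119237]]
... * rho(b) = [[-3, 2], [4, -3]]  ->  [[-782065479, 553019234], [1104957580, -781344799]]
tr = -782065479 + -781344799 = -1563410278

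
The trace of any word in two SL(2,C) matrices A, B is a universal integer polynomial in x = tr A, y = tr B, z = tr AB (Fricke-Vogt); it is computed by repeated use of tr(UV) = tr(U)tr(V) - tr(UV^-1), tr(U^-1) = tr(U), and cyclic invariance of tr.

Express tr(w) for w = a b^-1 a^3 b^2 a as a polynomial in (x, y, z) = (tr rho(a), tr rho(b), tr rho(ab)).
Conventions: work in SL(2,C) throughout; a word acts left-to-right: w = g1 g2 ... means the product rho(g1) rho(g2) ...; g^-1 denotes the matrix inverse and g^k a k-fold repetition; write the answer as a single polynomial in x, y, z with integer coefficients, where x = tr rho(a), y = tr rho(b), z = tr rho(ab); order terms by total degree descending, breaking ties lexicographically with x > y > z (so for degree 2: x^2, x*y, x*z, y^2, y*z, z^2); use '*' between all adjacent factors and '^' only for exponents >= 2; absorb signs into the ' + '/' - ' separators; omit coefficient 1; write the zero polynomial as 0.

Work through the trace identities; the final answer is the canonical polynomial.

x^4*y^2*z - x^5*y - x^3*y^3 - x^3*y*z^2 + x^4*z - x^2*y^2*z + 4*x^3*y + x*y^3 + x*y*z^2 - 3*x^2*z - 2*x*y + z

trace(a^2 b) = trace(a)*trace(b a) - trace(b)  (reduce the a square) = x*z - y
trace(a^2) = trace(a)*trace(a) - trace(1)  (reduce the a square) = x^2 - 2
trace(a b^2 a) = trace(b)*trace(a^2 b) - trace(a^2)  (reduce the b square) = x*y*z - x^2 - y^2 + 2
trace(a b^2) = trace(b)*trace(a b) - trace(a)  (reduce the b square) = y*z - x
trace(a^2 b^2 a) = trace(a)*trace(a b^2 a) - trace(a b^2)  (reduce the a square) = x^2*y*z - x^3 - x*y^2 - y*z + 3*x
trace(a^3 b^2 a) = trace(a)*trace(a^2 b^2 a) - trace(a^2 b^2)  (reduce the a square) = x^3*y*z - x^4 - x^2*y^2 - 2*x*y*z + 4*x^2 + y^2 - 2
trace(a^3 b^2 a^2) = trace(a)*trace(a^3 b^2 a) - trace(a^3 b^2)  (reduce the a square) = x^4*y*z - x^5 - x^3*y^2 - 3*x^2*y*z + 5*x^3 + 2*x*y^2 + y*z - 5*x
trace(b a b a) = trace(a b)*trace(a b) - trace(1)  (split on a) = z^2 - 2
trace(a^2 b a b) = trace(a)*trace(b a b a) - trace(b a b)  (reduce the a square) = x*z^2 - y*z - x
trace(a^2 b a) = trace(a)*trace(a b a) - trace(a b)  (reduce the a square) = x^2*z - x*y - z
trace(b^2 a^2 b a) = trace(b)*trace(a^2 b a b) - trace(a^2 b a)  (reduce the b square) = x*y*z^2 - x^2*z - y^2*z + z
trace(b^2 a^2 b) = trace(b)*trace(a^2 b^2) - trace(a^2 b)  (reduce the b square) = x*y^2*z - x^2*y - y^3 - x*z + 3*y
trace(a b^2 a^2 b a) = trace(a)*trace(b^2 a^2 b a) - trace(b^2 a^2 b)  (reduce the a square) = x^2*y*z^2 - x^3*z - 2*x*y^2*z + x^2*y + y^3 + 2*x*z - 3*y
trace(a^3 b^2 a^2 b) = trace(a)*trace(a b^2 a^2 b a) - trace(a b^2 a^2 b)  (reduce the a square) = x^3*y*z^2 - x^4*z - 2*x^2*y^2*z + x^3*y + x*y^3 - x*y*z^2 + 3*x^2*z + y^2*z - 3*x*y - z
trace(a b^-1 a^3 b^2 a) = trace(a^3 b^2 a^2)*trace(b) - trace(a^3 b^2 a^2 b)  (eliminate b^-1) = x^4*y^2*z - x^5*y - x^3*y^3 - x^3*y*z^2 + x^4*z - x^2*y^2*z + 4*x^3*y + x*y^3 + x*y*z^2 - 3*x^2*z - 2*x*y + z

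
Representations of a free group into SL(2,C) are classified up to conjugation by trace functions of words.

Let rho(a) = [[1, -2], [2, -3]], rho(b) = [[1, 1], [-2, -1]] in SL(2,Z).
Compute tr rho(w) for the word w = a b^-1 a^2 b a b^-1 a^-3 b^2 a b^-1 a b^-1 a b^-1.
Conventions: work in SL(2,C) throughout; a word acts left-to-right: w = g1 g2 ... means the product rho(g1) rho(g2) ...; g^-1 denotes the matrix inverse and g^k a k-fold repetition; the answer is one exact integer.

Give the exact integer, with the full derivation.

rho(a) = [[1, -2], [2, -3]]
... * rho(b^-1) = [[-1, -1], [2, 1]]  ->  [[-5, -3], [-8, -5]]
... * rho(a) = [[1, -2], [2, -3]]  ->  [[-11, 19], [-18, 31]]
... * rho(a) = [[1, -2], [2, -3]]  ->  [[27, -35], [44, -57]]
... * rho(b) = [[1, 1], [-2, -1]]  ->  [[97, 62], [158, 101]]
... * rho(a) = [[1, -2], [2, -3]]  ->  [[221, -380], [360, -619]]
... * rho(b^-1) = [[-1, -1], [2, 1]]  ->  [[-981, -601], [-1598, -979]]
... * rho(a^-1) = [[-3, 2], [-2, 1]]  ->  [[4145, -2563], [6752, -4175]]
... * rho(a^-1) = [[-3, 2], [-2, 1]]  ->  [[-7309, 5727], [-11906, 9329]]
... * rho(a^-1) = [[-3, 2], [-2, 1]]  ->  [[10473, -8891], [17060, -14483]]
... * rho(b) = [[1, 1], [-2, -1]]  ->  [[28255, 19364], [46026, 31543]]
... * rho(b) = [[1, 1], [-2, -1]]  ->  [[-10473, 8891], [-17060, 14483]]
... * rho(a) = [[1, -2], [2, -3]]  ->  [[7309, -5727], [11906, -9329]]
... * rho(b^-1) = [[-1, -1], [2, 1]]  ->  [[-18763, -13036], [-30564, -21235]]
... * rho(a) = [[1, -2], [2, -3]]  ->  [[-44835, 76634], [-73034, 124833]]
... * rho(b^-1) = [[-1, -1], [2, 1]]  ->  [[198103, 121469], [322700, 197867]]
... * rho(a) = [[1, -2], [2, -3]]  ->  [[441041, -760613], [718434, -1239001]]
... * rho(b^-1) = [[-1, -1], [2, 1]]  ->  [[-1962267, -1201654], [-3196436, -1957435]]
tr = -1962267 + -1957435 = -3919702

-3919702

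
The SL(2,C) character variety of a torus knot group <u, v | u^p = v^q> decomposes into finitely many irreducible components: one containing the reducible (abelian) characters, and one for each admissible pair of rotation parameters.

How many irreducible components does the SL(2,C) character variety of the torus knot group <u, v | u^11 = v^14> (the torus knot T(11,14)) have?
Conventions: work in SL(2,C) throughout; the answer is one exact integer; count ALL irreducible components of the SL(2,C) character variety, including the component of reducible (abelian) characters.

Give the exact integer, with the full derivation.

In the torus knot group T(11,14), u^11 = v^14 is central, so an irreducible representation sends it to +I or -I (Schur).
On an irreducible component, tr(u) is locked at 2*cos(pi*alpha/11) for some alpha in 1..10, and tr(v) at 2*cos(pi*beta/14) for some beta in 1..13.
The two central values (-1)^alpha I and (-1)^beta I must be the same matrix, so alpha and beta share a parity.
count pairs: odd alpha (5 choices) x odd beta (7), plus even alpha (5) x even beta (6): 5*7 + 5*6 = 65.
components with irreducible characters: 65; plus the single component of reducible (abelian) characters: total 66.

66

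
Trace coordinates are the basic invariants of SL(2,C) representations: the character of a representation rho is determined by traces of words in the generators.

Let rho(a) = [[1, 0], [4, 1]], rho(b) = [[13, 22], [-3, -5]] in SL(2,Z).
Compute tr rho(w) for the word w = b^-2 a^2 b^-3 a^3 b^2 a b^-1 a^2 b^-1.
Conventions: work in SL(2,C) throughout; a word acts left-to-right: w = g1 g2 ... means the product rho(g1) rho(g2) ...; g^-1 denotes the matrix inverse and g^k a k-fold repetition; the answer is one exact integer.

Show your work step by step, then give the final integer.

rho(b^-1) = [[-5, -22], [3, 13]]
... * rho(b^-1) = [[-5, -22], [3, 13]]  ->  [[-41, -176], [24, 103]]
... * rho(a) = [[1, 0], [4, 1]]  ->  [[-745, -176], [436, 103]]
... * rho(a) = [[1, 0], [4, 1]]  ->  [[-1449, -176], [848, 103]]
... * rho(b^-1) = [[-5, -22], [3, 13]]  ->  [[6717, 29590], [-3931, -17317]]
... * rho(b^-1) = [[-5, -22], [3, 13]]  ->  [[55185, 236896], [-32296, -138639]]
... * rho(b^-1) = [[-5, -22], [3, 13]]  ->  [[434763, 1865578], [-254437, -1091795]]
... * rho(a) = [[1, 0], [4, 1]]  ->  [[7897075, 1865578], [-4621617, -1091795]]
... * rho(a) = [[1, 0], [4, 1]]  ->  [[15359387, 1865578], [-8988797, -1091795]]
... * rho(a) = [[1, 0], [4, 1]]  ->  [[22821699, 1865578], [-13355977, -1091795]]
... * rho(b) = [[13, 22], [-3, -5]]  ->  [[291085353, 492749488], [-170352316, -288372519]]
... * rho(b) = [[13, 22], [-3, -5]]  ->  [[2305861125, 3940130326], [-1349462551, -2305888357]]
... * rho(a) = [[1, 0], [4, 1]]  ->  [[18066382429, 3940130326], [-10573015979, -2305888357]]
... * rho(b^-1) = [[-5, -22], [3, 13]]  ->  [[-78511521167, -346238719200], [45947414824, 202629802897]]
... * rho(a) = [[1, 0], [4, 1]]  ->  [[-1463466397967, -346238719200], [856466626412, 202629802897]]
... * rho(a) = [[1, 0], [4, 1]]  ->  [[-2848421274767, -346238719200], [1666985838000, 202629802897]]
... * rho(b^-1) = [[-5, -22], [3, 13]]  ->  [[13203390216235, 58164164695274], [-7727039781309, -34039500998339]]
tr = 13203390216235 + -34039500998339 = -20836110782104

-20836110782104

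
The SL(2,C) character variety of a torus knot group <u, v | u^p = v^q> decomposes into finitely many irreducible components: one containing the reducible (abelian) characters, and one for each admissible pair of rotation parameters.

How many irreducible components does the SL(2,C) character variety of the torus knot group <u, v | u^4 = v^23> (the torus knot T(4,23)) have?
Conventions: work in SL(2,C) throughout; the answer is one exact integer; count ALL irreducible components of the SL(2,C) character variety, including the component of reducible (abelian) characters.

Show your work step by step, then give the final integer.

In the torus knot group T(4,23), u^4 = v^23 is central, so an irreducible representation sends it to +I or -I (Schur).
On an irreducible component, tr(u) is locked at 2*cos(pi*alpha/4) for some alpha in 1..3, and tr(v) at 2*cos(pi*beta/23) for some beta in 1..22.
Consistency of u^4 = (-1)^alpha I with v^23 = (-1)^beta I forces alpha = beta (mod 2).
Counting: 2 odd alphas x 11 odd betas + 1 even alphas x 11 even betas = 22 + 11 = 33.
That is 33 components of irreducible characters, and with the reducible (abelian) component the total is 34.

34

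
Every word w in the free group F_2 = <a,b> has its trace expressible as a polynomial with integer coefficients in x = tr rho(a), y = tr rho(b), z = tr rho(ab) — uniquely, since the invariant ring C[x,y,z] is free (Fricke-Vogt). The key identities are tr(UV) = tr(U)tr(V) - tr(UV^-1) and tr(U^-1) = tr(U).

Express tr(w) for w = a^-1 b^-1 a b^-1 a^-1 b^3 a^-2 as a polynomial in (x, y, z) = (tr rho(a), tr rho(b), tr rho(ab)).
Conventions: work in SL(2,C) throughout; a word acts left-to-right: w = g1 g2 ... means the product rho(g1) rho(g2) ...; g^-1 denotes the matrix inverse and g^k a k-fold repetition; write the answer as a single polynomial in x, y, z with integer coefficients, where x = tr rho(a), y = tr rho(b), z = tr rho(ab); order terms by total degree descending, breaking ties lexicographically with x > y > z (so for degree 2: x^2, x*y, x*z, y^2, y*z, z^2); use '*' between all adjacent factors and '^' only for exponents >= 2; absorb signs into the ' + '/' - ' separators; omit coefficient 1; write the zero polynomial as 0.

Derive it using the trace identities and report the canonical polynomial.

so tr(a^2 b) = tr(a)*tr(b a) - tr(b)   [square of a] = x*z - y
tr(a^2) = tr(a)*tr(a) - tr(1)   [square of a] = x^2 - 2
tr(a b^2 a) = tr(b)*tr(a^2 b) - tr(a^2)   [square of b] = x*y*z - x^2 - y^2 + 2
tr(a b a b) = tr(a b)*tr(a b) - tr(1)   [split at a repeated a] = z^2 - 2
tr(a b^2 a b) = tr(b)*tr(a b a b) - tr(a b a)   [square of b] = y*z^2 - x*z - y
reduce: tr(b^-1 a b^2 a) = tr(a b^2 a)*tr(b) - tr(a b^2 a b)   [inverse elimination on b] = x*y^2*z - x^2*y - y^3 - y*z^2 + x*z + 3*y
reduce: tr(a^-1 b^-1 a b^2) = tr(b^-1 a b^2)*tr(a) - tr(b^-1 a b^2 a)   [inverse elimination on a] = -x*y^2*z + x^2*y + y^3 + y*z^2 - 3*y
tr(b^2 a^-2 b^-1 a) = tr(a^-1 b^-1 a b^2)*tr(a) - tr(a^-1 b^-1 a b^2 a)   [inverse elimination on a] = -x^2*y^2*z + x^3*y + x*y^3 + x*y*z^2 - 3*x*y - z
tr(a b^2) = tr(b)*tr(a b) - tr(a)   [square of b] = y*z - x
reduce: tr(a^2 b^3) = tr(b)*tr(b a^2 b) - tr(b a^2)   [square of b] = x*y^2*z - x^2*y - y^3 - x*z + 3*y
tr(b a^2 b^3) = tr(b)*tr(a^2 b^3) - tr(a^2 b^2)   [square of b] = x*y^3*z - x^2*y^2 - y^4 - 2*x*y*z + x^2 + 4*y^2 - 2
tr(b^2 a b) = tr(b)*tr(b a b) - tr(b a)   [square of b] = y^2*z - x*y - z
reduce: tr(b a b a^2 b) = tr(a)*tr(b^2 a b a) - tr(b^2 a b)   [square of a] = x*y*z^2 - x^2*z - y^2*z + z
so tr(b a b a^2) = tr(a)*tr(b a b a) - tr(b a b)   [square of a] = x*z^2 - y*z - x
reduce: tr(b a^2 b^3 a) = tr(b)*tr(b a b a^2 b) - tr(b a b a^2)   [square of b] = x*y^2*z^2 - x^2*y*z - y^3*z - x*z^2 + 2*y*z + x
tr(a b^3 a^-1 b a) = tr(b a^2 b^3)*tr(a) - tr(b a^2 b^3 a)   [inverse elimination on a] = x^2*y^3*z - x^3*y^2 - x*y^4 - x*y^2*z^2 - x^2*y*z + y^3*z + x^3 + 4*x*y^2 + x*z^2 - 2*y*z - 3*x
tr(b^2 a b a b) = tr(b)*tr(b a b a b) - tr(b a b a)   [square of b] = y^2*z^2 - x*y*z - y^2 - z^2 + 2
reduce: tr(b a b a b^3) = tr(b)*tr(b^2 a b a b) - tr(b^2 a b a)   [square of b] = y^3*z^2 - x*y^2*z - y^3 - 2*y*z^2 + x*z + 3*y
so tr(a b a b a b) = tr(a b)*tr(a b a b) - tr(a^-1 b^-1)   [split at a repeated a] = z^3 - 3*z
so tr(b a b a b a b) = tr(b)*tr(a b a b a b) - tr(a b a b a)   [square of b] = y*z^3 - x*z^2 - 2*y*z + x
so tr(b a b a b^3 a) = tr(b)*tr(b a b a b a b) - tr(b a b a b a)   [square of b] = y^2*z^3 - x*y*z^2 - 2*y^2*z - z^3 + x*y + 3*z
so tr(a b^3 a^-1 b a b) = tr(b a b a b^3)*tr(a) - tr(b a b a b^3 a)   [inverse elimination on a] = x*y^3*z^2 - x^2*y^2*z - y^2*z^3 - x*y^3 - x*y*z^2 + x^2*z + 2*y^2*z + z^3 + 2*x*y - 3*z
reduce: tr(a b^-1 a b^3 a^-1 b) = tr(a b^3 a^-1 b a)*tr(b) - tr(a b^3 a^-1 b a b)   [inverse elimination on b] = x^2*y^4*z - x^3*y^3 - x*y^5 - 2*x*y^3*z^2 + y^4*z + y^2*z^3 + x^3*y + 5*x*y^3 + 2*x*y*z^2 - x^2*z - 4*y^2*z - z^3 - 5*x*y + 3*z
so tr(a^-1 b^-1 a b^-1 a b^3) = tr(a b^-1 a b^3 a^-1)*tr(b) - tr(a b^-1 a b^3 a^-1 b)   [inverse elimination on b] = -x^2*y^4*z + x^3*y^3 + x*y^5 + 2*x*y^3*z^2 - y^4*z - y^2*z^3 - x^3*y - 5*x*y^3 - 2*x*y*z^2 + x^2*z + 5*y^2*z + z^3 + 4*x*y - 3*z
so tr(b^3 a^-2 b^-1 a b^-1 a) = tr(a^-1 b^-1 a b^-1 a b^3)*tr(a) - tr(a^-1 b^-1 a b^-1 a b^3 a)   [inverse elimination on a] = -x^3*y^4*z + x^4*y^3 + x^2*y^5 + 2*x^2*y^3*z^2 - x*y^4*z - x*y^2*z^3 - x^4*y - 5*x^2*y^3 - 2*x^2*y*z^2 + x^3*z + 4*x*y^2*z + x*z^3 + 5*x^2*y + y^3 + y*z^2 - 4*x*z - 3*y
so tr(a^-1 b^-1 a b^-1 a^-1 b^3 a^-1) = tr(b^3 a^-2 b^-1 a b^-1)*tr(a) - tr(b^3 a^-2 b^-1 a b^-1 a)   [inverse elimination on a] = x^3*y^4*z - x^4*y^3 - x^2*y^5 - 2*x^2*y^3*z^2 - x^3*y^2*z + x*y^4*z + x*y^2*z^3 + 2*x^4*y + 6*x^2*y^3 + 3*x^2*y*z^2 - x^3*z - 4*x*y^2*z - x*z^3 - 8*x^2*y - y^3 - y*z^2 + 3*x*z + 3*y
reduce: tr(b^2) = tr(b)*tr(b) - tr(1)   [square of b] = y^2 - 2
so tr(a^-1 b^2) = tr(b^2)*tr(a) - tr(b^2 a)   [inverse elimination on a] = x*y^2 - y*z - x
so tr(b^4 a b^-1 a) = tr(a b^4 a)*tr(b) - tr(a b^4 a b)   [inverse elimination on b] = x*y^4*z - x^2*y^3 - y^5 - y^3*z^2 - x*y^2*z + x^2*y + 5*y^3 + 2*y*z^2 - x*z - 5*y
reduce: tr(b a b^-1 a^-1 b^3) = tr(b^4 a b^-1)*tr(a) - tr(b^4 a b^-1 a)   [inverse elimination on a] = -x*y^4*z + x^2*y^3 + y^5 + y^3*z^2 + 2*x*y^2*z - 2*x^2*y - 5*y^3 - 2*y*z^2 + 5*y
tr(b^3 a b a b^-1 a) = tr(a b^3 a b a)*tr(b) - tr(a b^3 a b a b)   [inverse elimination on b] = x*y^3*z^2 - x^2*y^2*z - y^4*z - y^2*z^3 + 4*y^2*z + z^3 - 3*z
reduce: tr(b a b^-1 a^-1 b^3 a) = tr(b^3 a b a b^-1)*tr(a) - tr(b^3 a b a b^-1 a)   [inverse elimination on a] = -x*y^3*z^2 + x^2*y^2*z + y^4*z + y^2*z^3 + x*y*z^2 - x^2*z - 4*y^2*z - z^3 - x*y + 3*z
tr(a b^-1 a^-1 b^3 a^-1 b) = tr(b a b^-1 a^-1 b^3)*tr(a) - tr(b a b^-1 a^-1 b^3 a)   [inverse elimination on a] = -x^2*y^4*z + x^3*y^3 + x*y^5 + 2*x*y^3*z^2 + x^2*y^2*z - y^4*z - y^2*z^3 - 2*x^3*y - 5*x*y^3 - 3*x*y*z^2 + x^2*z + 4*y^2*z + z^3 + 6*x*y - 3*z
reduce: tr(a^-1 b^-1 a b^-1 a^-1 b^3) = tr(a b^-1 a^-1 b^3 a^-1)*tr(b) - tr(a b^-1 a^-1 b^3 a^-1 b)   [inverse elimination on b] = x^2*y^4*z - x^3*y^3 - x*y^5 - 2*x*y^3*z^2 - x^2*y^2*z + y^4*z + y^2*z^3 + 2*x^3*y + 6*x*y^3 + 3*x*y*z^2 - x^2*z - 5*y^2*z - z^3 - 7*x*y + 3*z
so tr(a^-1 b^-1 a b^-1 a^-1 b^3 a^-2) = tr(a^-1 b^-1 a b^-1 a^-1 b^3 a^-1)*tr(a) - tr(a^-1 b^-1 a b^-1 a^-1 b^3)   [inverse elimination on a] = x^4*y^4*z - x^5*y^3 - x^3*y^5 - 2*x^3*y^3*z^2 - x^4*y^2*z + x^2*y^2*z^3 + 2*x^5*y + 7*x^3*y^3 + 3*x^3*y*z^2 + x*y^5 + 2*x*y^3*z^2 - x^4*z - 3*x^2*y^2*z - x^2*z^3 - y^4*z - y^2*z^3 - 10*x^3*y - 7*x*y^3 - 4*x*y*z^2 + 4*x^2*z + 5*y^2*z + z^3 + 10*x*y - 3*z

x^4*y^4*z - x^5*y^3 - x^3*y^5 - 2*x^3*y^3*z^2 - x^4*y^2*z + x^2*y^2*z^3 + 2*x^5*y + 7*x^3*y^3 + 3*x^3*y*z^2 + x*y^5 + 2*x*y^3*z^2 - x^4*z - 3*x^2*y^2*z - x^2*z^3 - y^4*z - y^2*z^3 - 10*x^3*y - 7*x*y^3 - 4*x*y*z^2 + 4*x^2*z + 5*y^2*z + z^3 + 10*x*y - 3*z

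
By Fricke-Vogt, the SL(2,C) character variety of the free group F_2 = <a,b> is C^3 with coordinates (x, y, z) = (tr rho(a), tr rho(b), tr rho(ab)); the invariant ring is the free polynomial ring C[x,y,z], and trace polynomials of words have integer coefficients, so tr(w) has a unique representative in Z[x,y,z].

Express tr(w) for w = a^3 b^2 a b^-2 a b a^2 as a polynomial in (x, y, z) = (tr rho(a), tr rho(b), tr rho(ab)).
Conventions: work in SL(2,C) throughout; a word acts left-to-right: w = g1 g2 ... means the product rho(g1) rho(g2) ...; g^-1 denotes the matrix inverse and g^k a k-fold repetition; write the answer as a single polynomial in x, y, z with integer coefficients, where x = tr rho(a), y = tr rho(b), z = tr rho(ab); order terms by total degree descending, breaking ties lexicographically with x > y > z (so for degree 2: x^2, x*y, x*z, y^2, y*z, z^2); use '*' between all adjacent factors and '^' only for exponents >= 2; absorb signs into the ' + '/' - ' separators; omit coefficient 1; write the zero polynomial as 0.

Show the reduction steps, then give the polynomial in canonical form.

reduce: tr(a b a b) = tr(a b)*tr(a b) - tr(1)   [split at a repeated a] = z^2 - 2
tr(a b a) = tr(a)*tr(b a) - tr(b)   [square of a] = x*z - y
so tr(b^2 a b a) = tr(b)*tr(a b a b) - tr(a b a)   [square of b] = y*z^2 - x*z - y
tr(b a b) = tr(b)*tr(a b) - tr(a)   [square of b] = y*z - x
so tr(b^2 a b) = tr(b)*tr(b a b) - tr(b a)   [square of b] = y^2*z - x*y - z
reduce: tr(a b^2 a b a) = tr(a)*tr(b^2 a b a) - tr(b^2 a b)   [square of a] = x*y*z^2 - x^2*z - y^2*z + z
tr(a^2 b^2 a b a) = tr(a)*tr(a b^2 a b a) - tr(a b^2 a b)   [square of a] = x^2*y*z^2 - x^3*z - x*y^2*z - y*z^2 + 2*x*z + y
tr(b a^4 b^2 a) = tr(a)*tr(a^2 b^2 a b a) - tr(a^2 b^2 a b)   [square of a] = x^3*y*z^2 - x^4*z - x^2*y^2*z - 2*x*y*z^2 + 3*x^2*z + y^2*z + x*y - z
tr(a^2) = tr(a)*tr(a) - tr(1)   [square of a] = x^2 - 2
tr(a b^2 a) = tr(b)*tr(a^2 b) - tr(a^2)   [square of b] = x*y*z - x^2 - y^2 + 2
tr(b^2 a^3) = tr(a)*tr(a b^2 a) - tr(a b^2)   [square of a] = x^2*y*z - x^3 - x*y^2 - y*z + 3*x
tr(b a^4 b) = tr(a)*tr(b^2 a^3) - tr(b^2 a^2)   [square of a] = x^3*y*z - x^4 - x^2*y^2 - 2*x*y*z + 4*x^2 + y^2 - 2
tr(a^2 b a) = tr(a)*tr(b a^2) - tr(b a)   [square of a] = x^2*z - x*y - z
so tr(b a^4) = tr(a)*tr(a^2 b a) - tr(a^2 b)   [square of a] = x^3*z - x^2*y - 2*x*z + y
so tr(b a^4 b^2) = tr(b)*tr(b a^4 b) - tr(b a^4)   [square of b] = x^3*y^2*z - x^4*y - x^2*y^3 - x^3*z - 2*x*y^2*z + 5*x^2*y + y^3 + 2*x*z - 3*y
tr(a^2 b^2 a^2 b a^2) = tr(a)*tr(b a^4 b^2 a) - tr(b a^4 b^2)   [square of a] = x^4*y*z^2 - x^5*z - 2*x^3*y^2*z + x^4*y + x^2*y^3 - 2*x^2*y*z^2 + 4*x^3*z + 3*x*y^2*z - 4*x^2*y - y^3 - 3*x*z + 3*y
tr(b a^2 b^2) = tr(b)*tr(a^2 b^2) - tr(a^2 b)   [square of b] = x*y^2*z - x^2*y - y^3 - x*z + 3*y
tr(b^2 a^2 b a^2) = tr(a)*tr(b a^2 b^2 a) - tr(b a^2 b^2)   [square of a] = x^2*y*z^2 - x^3*z - 2*x*y^2*z + x^2*y + y^3 + 2*x*z - 3*y
tr(a^2 b a b) = tr(a)*tr(b a b a) - tr(b a b)   [square of a] = x*z^2 - y*z - x
tr(b^2 a^2 b a) = tr(b)*tr(a^2 b a b) - tr(a^2 b a)   [square of b] = x*y*z^2 - x^2*z - y^2*z + z
tr(a^2 b^2 a^2 b a) = tr(a)*tr(b^2 a^2 b a^2) - tr(b^2 a^2 b a)   [square of a] = x^3*y*z^2 - x^4*z - 2*x^2*y^2*z + x^3*y + x*y^3 - x*y*z^2 + 3*x^2*z + y^2*z - 3*x*y - z
so tr(a b a^5 b^2 a) = tr(a)*tr(a^2 b^2 a^2 b a^2) - tr(a^2 b^2 a^2 b a)   [square of a] = x^5*y*z^2 - x^6*z - 2*x^4*y^2*z + x^5*y + x^3*y^3 - 3*x^3*y*z^2 + 5*x^4*z + 5*x^2*y^2*z - 5*x^3*y - 2*x*y^3 + x*y*z^2 - 6*x^2*z - y^2*z + 6*x*y + z
reduce: tr(b a b a b a) = tr(b a b a)*tr(b a) - tr(a b)   [split at a repeated b] = z^3 - 3*z
tr(a b a b a b a) = tr(a)*tr(b a b a b a) - tr(b a b a b)   [square of a] = x*z^3 - y*z^2 - 2*x*z + y
so tr(b a b a b a^3) = tr(a)*tr(a b a b a b a) - tr(a b a b a b)   [square of a] = x^2*z^3 - x*y*z^2 - 2*x^2*z - z^3 + x*y + 3*z
so tr(a b a b a^4 b) = tr(a)*tr(b a b a b a^3) - tr(b a b a b a^2)   [square of a] = x^3*z^3 - x^2*y*z^2 - 2*x^3*z - 2*x*z^3 + x^2*y + y*z^2 + 5*x*z - y
reduce: tr(b a b a^3) = tr(a)*tr(b a b a^2) - tr(b a b a)   [square of a] = x^2*z^2 - x*y*z - x^2 - z^2 + 2
reduce: tr(a^3 b a b a) = tr(a)*tr(b a b a^3) - tr(b a b a^2)   [square of a] = x^3*z^2 - x^2*y*z - x^3 - 2*x*z^2 + y*z + 3*x
tr(a b a b a^4) = tr(a)*tr(a^3 b a b a) - tr(a^3 b a b)   [square of a] = x^4*z^2 - x^3*y*z - x^4 - 3*x^2*z^2 + 2*x*y*z + 4*x^2 + z^2 - 2
tr(a b^2 a b a b a^3) = tr(b)*tr(a b a b a^4 b) - tr(a b a b a^4)   [square of b] = x^3*y*z^3 - x^4*z^2 - x^2*y^2*z^2 - x^3*y*z - 2*x*y*z^3 + x^4 + x^2*y^2 + 3*x^2*z^2 + y^2*z^2 + 3*x*y*z - 4*x^2 - y^2 - z^2 + 2
so tr(b^2 a b a b a) = tr(b)*tr(a b a b a b) - tr(a b a b a)   [square of b] = y*z^3 - x*z^2 - 2*y*z + x
so tr(b^2 a b a b) = tr(b)*tr(b a b a b) - tr(b a b a)   [square of b] = y^2*z^2 - x*y*z - y^2 - z^2 + 2
so tr(b^2 a b a b a^2) = tr(a)*tr(b^2 a b a b a) - tr(b^2 a b a b)   [square of a] = x*y*z^3 - x^2*z^2 - y^2*z^2 - x*y*z + x^2 + y^2 + z^2 - 2
so tr(a b^2 a b a b a^2) = tr(a)*tr(b^2 a b a b a^2) - tr(b^2 a b a b a)   [square of a] = x^2*y*z^3 - x^3*z^2 - x*y^2*z^2 - x^2*y*z - y*z^3 + x^3 + x*y^2 + 2*x*z^2 + 2*y*z - 3*x
tr(a b a^5 b^2 a b) = tr(a)*tr(a b^2 a b a b a^3) - tr(a b^2 a b a b a^2)   [square of a] = x^4*y*z^3 - x^5*z^2 - x^3*y^2*z^2 - x^4*y*z - 3*x^2*y*z^3 + x^5 + x^3*y^2 + 4*x^3*z^2 + 2*x*y^2*z^2 + 4*x^2*y*z + y*z^3 - 5*x^3 - 2*x*y^2 - 3*x*z^2 - 2*y*z + 5*x
tr(b^-1 a b a^5 b^2 a) = tr(a b a^5 b^2 a)*tr(b) - tr(a b a^5 b^2 a b)   [inverse elimination on b] = x^5*y^2*z^2 - x^6*y*z - 2*x^4*y^3*z - x^4*y*z^3 + x^5*y^2 + x^5*z^2 + x^3*y^4 - 2*x^3*y^2*z^2 + 6*x^4*y*z + 5*x^2*y^3*z + 3*x^2*y*z^3 - x^5 - 6*x^3*y^2 - 4*x^3*z^2 - 2*x*y^4 - x*y^2*z^2 - 10*x^2*y*z - y^3*z - y*z^3 + 5*x^3 + 8*x*y^2 + 3*x*z^2 + 3*y*z - 5*x
reduce: tr(a^3 b^2 a b^-2 a b a^2) = tr(b^-1 a b a^5 b^2 a)*tr(b) - tr(b^-1 a b a^5 b^2 a b)   [inverse elimination on b] = x^5*y^3*z^2 - x^6*y^2*z - 2*x^4*y^4*z - x^4*y^2*z^3 + x^5*y^3 + x^3*y^5 - 2*x^3*y^3*z^2 + x^6*z + 8*x^4*y^2*z + 5*x^2*y^4*z + 3*x^2*y^2*z^3 - 2*x^5*y - 7*x^3*y^3 - x^3*y*z^2 - 2*x*y^5 - x*y^3*z^2 - 5*x^4*z - 15*x^2*y^2*z - y^4*z - y^2*z^3 + 10*x^3*y + 10*x*y^3 + 2*x*y*z^2 + 6*x^2*z + 4*y^2*z - 11*x*y - z

x^5*y^3*z^2 - x^6*y^2*z - 2*x^4*y^4*z - x^4*y^2*z^3 + x^5*y^3 + x^3*y^5 - 2*x^3*y^3*z^2 + x^6*z + 8*x^4*y^2*z + 5*x^2*y^4*z + 3*x^2*y^2*z^3 - 2*x^5*y - 7*x^3*y^3 - x^3*y*z^2 - 2*x*y^5 - x*y^3*z^2 - 5*x^4*z - 15*x^2*y^2*z - y^4*z - y^2*z^3 + 10*x^3*y + 10*x*y^3 + 2*x*y*z^2 + 6*x^2*z + 4*y^2*z - 11*x*y - z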